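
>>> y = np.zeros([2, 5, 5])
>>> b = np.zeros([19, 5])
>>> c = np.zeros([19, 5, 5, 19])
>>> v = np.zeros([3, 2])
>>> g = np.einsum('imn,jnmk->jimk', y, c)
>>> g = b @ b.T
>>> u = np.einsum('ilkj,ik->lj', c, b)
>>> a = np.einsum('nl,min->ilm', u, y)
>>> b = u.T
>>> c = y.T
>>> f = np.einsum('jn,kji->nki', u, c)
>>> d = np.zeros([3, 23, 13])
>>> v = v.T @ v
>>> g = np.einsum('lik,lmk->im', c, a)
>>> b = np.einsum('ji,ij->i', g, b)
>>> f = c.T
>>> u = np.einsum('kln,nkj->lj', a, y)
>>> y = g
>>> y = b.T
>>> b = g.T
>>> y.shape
(19,)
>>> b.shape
(19, 5)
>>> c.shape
(5, 5, 2)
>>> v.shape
(2, 2)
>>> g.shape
(5, 19)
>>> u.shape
(19, 5)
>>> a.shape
(5, 19, 2)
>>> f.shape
(2, 5, 5)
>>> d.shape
(3, 23, 13)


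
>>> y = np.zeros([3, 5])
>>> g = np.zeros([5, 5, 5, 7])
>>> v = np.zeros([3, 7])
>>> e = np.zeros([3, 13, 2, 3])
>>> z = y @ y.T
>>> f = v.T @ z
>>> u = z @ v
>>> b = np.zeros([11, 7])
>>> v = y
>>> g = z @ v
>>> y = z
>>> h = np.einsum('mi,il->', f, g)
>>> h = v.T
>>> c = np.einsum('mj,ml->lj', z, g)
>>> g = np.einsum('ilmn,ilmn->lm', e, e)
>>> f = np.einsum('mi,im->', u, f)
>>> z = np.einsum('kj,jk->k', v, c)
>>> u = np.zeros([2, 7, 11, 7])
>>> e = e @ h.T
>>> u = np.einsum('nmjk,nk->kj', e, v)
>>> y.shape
(3, 3)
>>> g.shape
(13, 2)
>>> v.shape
(3, 5)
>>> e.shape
(3, 13, 2, 5)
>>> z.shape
(3,)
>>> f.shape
()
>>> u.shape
(5, 2)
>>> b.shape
(11, 7)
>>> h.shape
(5, 3)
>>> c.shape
(5, 3)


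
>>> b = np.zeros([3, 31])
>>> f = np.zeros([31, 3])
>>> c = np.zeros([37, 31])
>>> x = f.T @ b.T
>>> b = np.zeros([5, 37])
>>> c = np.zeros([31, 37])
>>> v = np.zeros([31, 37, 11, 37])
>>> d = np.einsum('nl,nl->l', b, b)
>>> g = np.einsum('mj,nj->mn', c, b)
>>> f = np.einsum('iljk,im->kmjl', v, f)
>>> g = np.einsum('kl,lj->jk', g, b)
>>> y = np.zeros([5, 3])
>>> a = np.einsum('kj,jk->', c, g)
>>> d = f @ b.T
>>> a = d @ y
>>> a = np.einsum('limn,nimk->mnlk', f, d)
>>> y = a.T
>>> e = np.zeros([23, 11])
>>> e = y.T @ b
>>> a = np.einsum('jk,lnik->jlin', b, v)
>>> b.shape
(5, 37)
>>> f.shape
(37, 3, 11, 37)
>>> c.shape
(31, 37)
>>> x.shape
(3, 3)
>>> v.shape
(31, 37, 11, 37)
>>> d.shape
(37, 3, 11, 5)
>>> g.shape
(37, 31)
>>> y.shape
(5, 37, 37, 11)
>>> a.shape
(5, 31, 11, 37)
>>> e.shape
(11, 37, 37, 37)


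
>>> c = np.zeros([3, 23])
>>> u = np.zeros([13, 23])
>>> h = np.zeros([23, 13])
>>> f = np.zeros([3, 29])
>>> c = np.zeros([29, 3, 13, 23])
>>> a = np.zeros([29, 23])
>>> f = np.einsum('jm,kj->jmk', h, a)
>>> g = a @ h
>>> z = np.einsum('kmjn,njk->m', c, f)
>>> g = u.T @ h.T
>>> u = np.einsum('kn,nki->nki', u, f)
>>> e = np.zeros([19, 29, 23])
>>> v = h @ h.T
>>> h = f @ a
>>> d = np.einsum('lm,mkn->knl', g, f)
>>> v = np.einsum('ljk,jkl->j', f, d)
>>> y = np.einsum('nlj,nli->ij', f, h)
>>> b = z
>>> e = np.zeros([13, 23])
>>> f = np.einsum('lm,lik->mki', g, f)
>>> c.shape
(29, 3, 13, 23)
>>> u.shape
(23, 13, 29)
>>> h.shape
(23, 13, 23)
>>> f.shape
(23, 29, 13)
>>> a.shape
(29, 23)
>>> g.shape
(23, 23)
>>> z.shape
(3,)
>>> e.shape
(13, 23)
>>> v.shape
(13,)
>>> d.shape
(13, 29, 23)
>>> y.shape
(23, 29)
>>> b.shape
(3,)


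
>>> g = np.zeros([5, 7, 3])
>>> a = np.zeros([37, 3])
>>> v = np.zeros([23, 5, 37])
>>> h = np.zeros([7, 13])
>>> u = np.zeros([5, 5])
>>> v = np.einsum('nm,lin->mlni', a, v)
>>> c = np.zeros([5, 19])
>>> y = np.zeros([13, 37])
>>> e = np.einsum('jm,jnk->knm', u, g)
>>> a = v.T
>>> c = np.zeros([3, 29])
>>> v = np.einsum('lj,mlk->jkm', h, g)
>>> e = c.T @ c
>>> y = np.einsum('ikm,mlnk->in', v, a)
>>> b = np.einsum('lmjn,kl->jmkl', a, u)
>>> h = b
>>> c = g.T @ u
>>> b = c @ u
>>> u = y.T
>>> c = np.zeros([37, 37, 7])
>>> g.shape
(5, 7, 3)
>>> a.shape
(5, 37, 23, 3)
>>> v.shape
(13, 3, 5)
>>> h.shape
(23, 37, 5, 5)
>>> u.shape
(23, 13)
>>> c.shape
(37, 37, 7)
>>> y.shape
(13, 23)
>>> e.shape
(29, 29)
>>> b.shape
(3, 7, 5)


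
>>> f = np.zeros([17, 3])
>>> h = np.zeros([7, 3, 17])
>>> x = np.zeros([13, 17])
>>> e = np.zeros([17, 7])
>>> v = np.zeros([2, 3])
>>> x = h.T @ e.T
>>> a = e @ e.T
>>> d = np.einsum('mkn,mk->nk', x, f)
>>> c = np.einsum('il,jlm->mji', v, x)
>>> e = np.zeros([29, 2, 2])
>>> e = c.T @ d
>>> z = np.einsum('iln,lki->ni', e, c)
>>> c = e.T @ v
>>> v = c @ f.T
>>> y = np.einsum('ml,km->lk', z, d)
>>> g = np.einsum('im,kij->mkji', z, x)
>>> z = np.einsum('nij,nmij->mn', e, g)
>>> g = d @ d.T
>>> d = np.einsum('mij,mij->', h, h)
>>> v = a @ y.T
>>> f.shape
(17, 3)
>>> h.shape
(7, 3, 17)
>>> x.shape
(17, 3, 17)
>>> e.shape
(2, 17, 3)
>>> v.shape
(17, 2)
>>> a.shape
(17, 17)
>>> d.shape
()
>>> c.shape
(3, 17, 3)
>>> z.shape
(17, 2)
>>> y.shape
(2, 17)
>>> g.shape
(17, 17)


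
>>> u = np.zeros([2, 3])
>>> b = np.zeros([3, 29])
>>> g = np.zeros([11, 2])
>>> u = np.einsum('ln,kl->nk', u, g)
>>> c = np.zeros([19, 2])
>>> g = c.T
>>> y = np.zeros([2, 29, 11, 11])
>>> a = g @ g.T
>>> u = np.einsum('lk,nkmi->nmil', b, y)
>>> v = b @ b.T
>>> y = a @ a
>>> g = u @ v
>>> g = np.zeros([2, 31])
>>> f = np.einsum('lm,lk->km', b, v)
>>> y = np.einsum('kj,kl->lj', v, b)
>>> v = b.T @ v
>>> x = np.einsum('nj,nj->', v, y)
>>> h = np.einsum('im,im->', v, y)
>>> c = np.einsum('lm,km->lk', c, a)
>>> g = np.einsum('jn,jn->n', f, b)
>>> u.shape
(2, 11, 11, 3)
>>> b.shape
(3, 29)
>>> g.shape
(29,)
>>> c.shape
(19, 2)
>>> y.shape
(29, 3)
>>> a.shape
(2, 2)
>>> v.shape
(29, 3)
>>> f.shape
(3, 29)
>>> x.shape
()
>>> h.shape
()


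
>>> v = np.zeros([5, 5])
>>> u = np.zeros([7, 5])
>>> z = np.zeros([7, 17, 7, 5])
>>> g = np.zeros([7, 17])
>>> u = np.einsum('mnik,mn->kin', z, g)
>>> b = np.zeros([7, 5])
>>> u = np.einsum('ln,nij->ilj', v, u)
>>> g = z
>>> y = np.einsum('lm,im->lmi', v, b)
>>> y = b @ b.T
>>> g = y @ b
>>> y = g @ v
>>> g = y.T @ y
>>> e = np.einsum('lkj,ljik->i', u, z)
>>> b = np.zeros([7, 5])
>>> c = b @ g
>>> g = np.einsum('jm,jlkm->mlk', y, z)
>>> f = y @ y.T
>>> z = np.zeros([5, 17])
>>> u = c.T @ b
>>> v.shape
(5, 5)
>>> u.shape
(5, 5)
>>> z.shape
(5, 17)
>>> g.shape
(5, 17, 7)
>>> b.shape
(7, 5)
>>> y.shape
(7, 5)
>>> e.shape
(7,)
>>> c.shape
(7, 5)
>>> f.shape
(7, 7)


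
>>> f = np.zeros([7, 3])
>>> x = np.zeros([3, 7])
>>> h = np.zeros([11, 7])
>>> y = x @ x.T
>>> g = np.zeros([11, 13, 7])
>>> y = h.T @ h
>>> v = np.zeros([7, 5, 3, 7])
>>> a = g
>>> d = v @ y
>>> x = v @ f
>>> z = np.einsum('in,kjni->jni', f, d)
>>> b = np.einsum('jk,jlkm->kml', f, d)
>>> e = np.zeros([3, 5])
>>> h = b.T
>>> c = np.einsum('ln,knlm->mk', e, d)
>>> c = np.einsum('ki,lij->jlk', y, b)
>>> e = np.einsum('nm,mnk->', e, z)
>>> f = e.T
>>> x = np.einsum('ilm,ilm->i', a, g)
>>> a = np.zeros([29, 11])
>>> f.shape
()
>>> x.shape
(11,)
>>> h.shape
(5, 7, 3)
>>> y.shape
(7, 7)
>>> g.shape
(11, 13, 7)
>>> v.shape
(7, 5, 3, 7)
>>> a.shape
(29, 11)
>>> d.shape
(7, 5, 3, 7)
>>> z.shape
(5, 3, 7)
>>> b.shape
(3, 7, 5)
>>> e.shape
()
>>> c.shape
(5, 3, 7)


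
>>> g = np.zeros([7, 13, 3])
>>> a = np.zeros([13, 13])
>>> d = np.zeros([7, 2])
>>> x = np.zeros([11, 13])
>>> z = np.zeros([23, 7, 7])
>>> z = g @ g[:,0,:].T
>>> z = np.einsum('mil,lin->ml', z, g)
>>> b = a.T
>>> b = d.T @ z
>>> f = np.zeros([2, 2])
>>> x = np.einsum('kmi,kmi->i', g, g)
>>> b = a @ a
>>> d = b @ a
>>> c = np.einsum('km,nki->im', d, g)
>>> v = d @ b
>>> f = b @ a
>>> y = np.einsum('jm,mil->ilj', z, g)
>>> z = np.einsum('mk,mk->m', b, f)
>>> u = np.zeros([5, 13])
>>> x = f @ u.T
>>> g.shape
(7, 13, 3)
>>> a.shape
(13, 13)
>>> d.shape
(13, 13)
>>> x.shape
(13, 5)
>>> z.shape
(13,)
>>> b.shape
(13, 13)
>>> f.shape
(13, 13)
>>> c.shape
(3, 13)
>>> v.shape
(13, 13)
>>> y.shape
(13, 3, 7)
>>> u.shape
(5, 13)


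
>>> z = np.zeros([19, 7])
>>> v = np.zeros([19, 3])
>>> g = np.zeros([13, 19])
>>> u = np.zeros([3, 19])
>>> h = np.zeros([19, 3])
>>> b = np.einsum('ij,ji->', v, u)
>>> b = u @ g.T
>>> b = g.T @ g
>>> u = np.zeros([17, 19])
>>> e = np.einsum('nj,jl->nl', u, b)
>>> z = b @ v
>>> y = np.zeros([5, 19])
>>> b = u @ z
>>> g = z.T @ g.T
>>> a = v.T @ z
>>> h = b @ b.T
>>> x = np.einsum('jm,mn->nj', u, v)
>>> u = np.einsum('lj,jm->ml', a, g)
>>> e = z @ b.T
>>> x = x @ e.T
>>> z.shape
(19, 3)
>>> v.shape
(19, 3)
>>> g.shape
(3, 13)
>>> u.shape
(13, 3)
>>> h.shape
(17, 17)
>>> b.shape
(17, 3)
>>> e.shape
(19, 17)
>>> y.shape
(5, 19)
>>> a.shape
(3, 3)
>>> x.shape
(3, 19)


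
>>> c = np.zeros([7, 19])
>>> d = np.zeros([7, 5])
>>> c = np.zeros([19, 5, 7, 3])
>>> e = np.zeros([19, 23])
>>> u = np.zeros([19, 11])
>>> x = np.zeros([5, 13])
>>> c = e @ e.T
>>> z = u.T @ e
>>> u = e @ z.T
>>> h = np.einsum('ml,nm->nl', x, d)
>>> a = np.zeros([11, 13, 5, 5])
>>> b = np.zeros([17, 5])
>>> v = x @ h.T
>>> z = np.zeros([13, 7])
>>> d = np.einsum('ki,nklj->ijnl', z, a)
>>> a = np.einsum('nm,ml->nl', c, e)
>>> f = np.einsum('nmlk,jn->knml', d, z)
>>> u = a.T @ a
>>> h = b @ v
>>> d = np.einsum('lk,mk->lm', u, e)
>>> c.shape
(19, 19)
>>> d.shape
(23, 19)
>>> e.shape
(19, 23)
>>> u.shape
(23, 23)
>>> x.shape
(5, 13)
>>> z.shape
(13, 7)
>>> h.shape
(17, 7)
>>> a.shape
(19, 23)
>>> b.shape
(17, 5)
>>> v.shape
(5, 7)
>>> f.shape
(5, 7, 5, 11)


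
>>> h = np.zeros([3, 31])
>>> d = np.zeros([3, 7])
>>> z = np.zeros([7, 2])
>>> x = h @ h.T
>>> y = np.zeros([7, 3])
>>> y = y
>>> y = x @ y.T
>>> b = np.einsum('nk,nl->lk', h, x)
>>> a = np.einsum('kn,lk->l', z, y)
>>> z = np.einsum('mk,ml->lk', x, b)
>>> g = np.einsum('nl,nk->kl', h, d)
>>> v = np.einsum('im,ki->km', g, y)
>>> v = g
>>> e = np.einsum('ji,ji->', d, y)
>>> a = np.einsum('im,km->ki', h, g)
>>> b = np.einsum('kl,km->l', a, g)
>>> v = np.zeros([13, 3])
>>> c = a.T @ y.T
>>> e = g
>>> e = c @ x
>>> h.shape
(3, 31)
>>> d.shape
(3, 7)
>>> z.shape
(31, 3)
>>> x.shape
(3, 3)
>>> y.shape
(3, 7)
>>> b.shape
(3,)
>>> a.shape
(7, 3)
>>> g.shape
(7, 31)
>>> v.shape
(13, 3)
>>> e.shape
(3, 3)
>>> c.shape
(3, 3)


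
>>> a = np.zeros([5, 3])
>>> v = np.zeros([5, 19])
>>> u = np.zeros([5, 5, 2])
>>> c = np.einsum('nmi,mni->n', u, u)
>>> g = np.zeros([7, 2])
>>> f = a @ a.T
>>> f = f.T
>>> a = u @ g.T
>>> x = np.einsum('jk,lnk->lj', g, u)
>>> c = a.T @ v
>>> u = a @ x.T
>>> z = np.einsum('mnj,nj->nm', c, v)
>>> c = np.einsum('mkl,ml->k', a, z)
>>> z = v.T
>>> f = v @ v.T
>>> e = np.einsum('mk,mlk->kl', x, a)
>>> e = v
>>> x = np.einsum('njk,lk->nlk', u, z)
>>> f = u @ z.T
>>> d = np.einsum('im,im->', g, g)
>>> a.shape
(5, 5, 7)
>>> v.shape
(5, 19)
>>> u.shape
(5, 5, 5)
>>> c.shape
(5,)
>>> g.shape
(7, 2)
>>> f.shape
(5, 5, 19)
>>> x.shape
(5, 19, 5)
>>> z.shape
(19, 5)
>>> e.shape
(5, 19)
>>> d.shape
()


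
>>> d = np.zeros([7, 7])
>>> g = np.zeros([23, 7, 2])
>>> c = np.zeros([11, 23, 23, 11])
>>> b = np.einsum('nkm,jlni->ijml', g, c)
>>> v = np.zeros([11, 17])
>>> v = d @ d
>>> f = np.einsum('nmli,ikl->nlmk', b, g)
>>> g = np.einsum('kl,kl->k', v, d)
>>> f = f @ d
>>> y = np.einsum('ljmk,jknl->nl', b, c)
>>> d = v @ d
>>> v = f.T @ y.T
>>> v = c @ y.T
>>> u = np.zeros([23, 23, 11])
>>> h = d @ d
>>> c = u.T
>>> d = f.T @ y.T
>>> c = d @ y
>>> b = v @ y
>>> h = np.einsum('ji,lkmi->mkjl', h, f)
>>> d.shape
(7, 11, 2, 23)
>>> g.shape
(7,)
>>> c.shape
(7, 11, 2, 11)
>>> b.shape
(11, 23, 23, 11)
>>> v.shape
(11, 23, 23, 23)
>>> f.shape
(11, 2, 11, 7)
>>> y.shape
(23, 11)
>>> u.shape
(23, 23, 11)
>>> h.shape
(11, 2, 7, 11)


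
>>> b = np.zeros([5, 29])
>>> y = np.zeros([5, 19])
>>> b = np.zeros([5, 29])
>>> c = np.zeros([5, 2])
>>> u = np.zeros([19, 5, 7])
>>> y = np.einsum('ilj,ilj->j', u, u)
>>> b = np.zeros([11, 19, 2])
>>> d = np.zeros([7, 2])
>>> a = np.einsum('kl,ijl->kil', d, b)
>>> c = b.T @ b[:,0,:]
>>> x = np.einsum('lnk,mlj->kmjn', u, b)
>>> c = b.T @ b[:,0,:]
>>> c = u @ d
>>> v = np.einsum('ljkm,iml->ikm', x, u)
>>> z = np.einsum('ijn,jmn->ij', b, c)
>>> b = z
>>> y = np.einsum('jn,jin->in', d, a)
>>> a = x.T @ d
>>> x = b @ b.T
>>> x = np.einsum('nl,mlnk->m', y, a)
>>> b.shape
(11, 19)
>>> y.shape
(11, 2)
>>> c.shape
(19, 5, 2)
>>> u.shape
(19, 5, 7)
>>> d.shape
(7, 2)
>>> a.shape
(5, 2, 11, 2)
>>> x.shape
(5,)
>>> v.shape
(19, 2, 5)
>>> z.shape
(11, 19)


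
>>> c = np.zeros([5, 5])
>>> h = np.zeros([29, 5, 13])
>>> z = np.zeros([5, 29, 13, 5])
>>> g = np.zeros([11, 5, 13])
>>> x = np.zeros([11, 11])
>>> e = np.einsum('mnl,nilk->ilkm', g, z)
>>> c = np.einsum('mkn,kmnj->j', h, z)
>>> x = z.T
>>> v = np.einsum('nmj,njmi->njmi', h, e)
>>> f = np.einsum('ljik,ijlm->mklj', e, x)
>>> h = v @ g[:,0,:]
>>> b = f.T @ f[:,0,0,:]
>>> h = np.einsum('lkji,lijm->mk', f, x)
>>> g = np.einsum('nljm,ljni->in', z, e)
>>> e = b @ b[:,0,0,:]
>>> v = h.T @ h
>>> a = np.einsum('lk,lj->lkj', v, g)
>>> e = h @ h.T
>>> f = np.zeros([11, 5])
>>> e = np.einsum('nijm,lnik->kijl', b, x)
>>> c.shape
(5,)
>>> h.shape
(5, 11)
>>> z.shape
(5, 29, 13, 5)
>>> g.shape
(11, 5)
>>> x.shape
(5, 13, 29, 5)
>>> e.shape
(5, 29, 11, 5)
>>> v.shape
(11, 11)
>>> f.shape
(11, 5)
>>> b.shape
(13, 29, 11, 13)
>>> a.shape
(11, 11, 5)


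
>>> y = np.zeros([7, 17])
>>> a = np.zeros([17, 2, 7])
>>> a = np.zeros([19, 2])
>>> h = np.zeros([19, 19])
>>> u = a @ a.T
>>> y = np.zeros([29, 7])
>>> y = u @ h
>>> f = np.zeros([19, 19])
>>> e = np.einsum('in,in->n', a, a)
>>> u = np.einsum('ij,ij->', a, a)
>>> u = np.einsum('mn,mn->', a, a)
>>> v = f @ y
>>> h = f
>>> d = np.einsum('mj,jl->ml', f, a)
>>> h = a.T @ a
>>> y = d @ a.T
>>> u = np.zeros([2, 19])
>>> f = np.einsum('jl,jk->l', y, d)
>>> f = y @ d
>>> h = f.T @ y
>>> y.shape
(19, 19)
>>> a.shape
(19, 2)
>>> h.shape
(2, 19)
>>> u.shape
(2, 19)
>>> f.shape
(19, 2)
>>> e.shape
(2,)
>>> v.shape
(19, 19)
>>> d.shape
(19, 2)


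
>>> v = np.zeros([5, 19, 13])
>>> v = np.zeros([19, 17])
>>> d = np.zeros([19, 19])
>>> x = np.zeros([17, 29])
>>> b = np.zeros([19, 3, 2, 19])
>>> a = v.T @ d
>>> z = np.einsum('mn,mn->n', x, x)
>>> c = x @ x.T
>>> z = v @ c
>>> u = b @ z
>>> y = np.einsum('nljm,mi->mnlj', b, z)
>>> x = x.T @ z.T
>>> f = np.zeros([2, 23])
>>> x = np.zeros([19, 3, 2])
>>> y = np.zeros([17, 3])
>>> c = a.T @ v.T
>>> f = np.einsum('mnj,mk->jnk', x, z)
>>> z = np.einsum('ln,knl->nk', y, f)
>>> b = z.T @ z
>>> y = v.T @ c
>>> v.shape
(19, 17)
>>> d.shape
(19, 19)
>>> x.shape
(19, 3, 2)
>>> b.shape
(2, 2)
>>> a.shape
(17, 19)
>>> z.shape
(3, 2)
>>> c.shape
(19, 19)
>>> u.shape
(19, 3, 2, 17)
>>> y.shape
(17, 19)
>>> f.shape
(2, 3, 17)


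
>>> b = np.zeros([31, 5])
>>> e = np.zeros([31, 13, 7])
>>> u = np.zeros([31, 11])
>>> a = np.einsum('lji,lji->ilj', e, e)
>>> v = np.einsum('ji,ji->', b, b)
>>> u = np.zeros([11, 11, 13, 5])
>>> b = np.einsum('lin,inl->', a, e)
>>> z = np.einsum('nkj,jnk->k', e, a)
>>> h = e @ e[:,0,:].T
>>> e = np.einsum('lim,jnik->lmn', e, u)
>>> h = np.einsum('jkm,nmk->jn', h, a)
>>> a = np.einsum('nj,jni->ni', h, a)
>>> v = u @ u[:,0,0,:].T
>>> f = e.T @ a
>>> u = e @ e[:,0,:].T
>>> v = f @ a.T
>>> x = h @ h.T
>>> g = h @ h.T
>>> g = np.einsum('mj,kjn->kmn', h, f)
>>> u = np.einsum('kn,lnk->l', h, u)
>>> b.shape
()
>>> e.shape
(31, 7, 11)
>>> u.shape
(31,)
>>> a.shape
(31, 13)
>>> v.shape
(11, 7, 31)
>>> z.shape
(13,)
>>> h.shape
(31, 7)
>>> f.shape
(11, 7, 13)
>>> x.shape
(31, 31)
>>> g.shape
(11, 31, 13)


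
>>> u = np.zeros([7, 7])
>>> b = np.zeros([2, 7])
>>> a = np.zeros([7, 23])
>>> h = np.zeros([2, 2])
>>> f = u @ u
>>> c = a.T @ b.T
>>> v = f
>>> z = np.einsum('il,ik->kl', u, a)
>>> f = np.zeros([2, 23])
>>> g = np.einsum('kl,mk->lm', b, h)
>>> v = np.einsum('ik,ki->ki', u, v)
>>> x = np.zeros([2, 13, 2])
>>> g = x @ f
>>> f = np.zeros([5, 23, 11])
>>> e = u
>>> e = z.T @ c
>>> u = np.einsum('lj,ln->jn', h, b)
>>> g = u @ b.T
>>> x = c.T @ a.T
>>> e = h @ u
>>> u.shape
(2, 7)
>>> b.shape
(2, 7)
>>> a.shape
(7, 23)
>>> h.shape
(2, 2)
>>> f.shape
(5, 23, 11)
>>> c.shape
(23, 2)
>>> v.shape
(7, 7)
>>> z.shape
(23, 7)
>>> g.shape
(2, 2)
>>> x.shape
(2, 7)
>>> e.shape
(2, 7)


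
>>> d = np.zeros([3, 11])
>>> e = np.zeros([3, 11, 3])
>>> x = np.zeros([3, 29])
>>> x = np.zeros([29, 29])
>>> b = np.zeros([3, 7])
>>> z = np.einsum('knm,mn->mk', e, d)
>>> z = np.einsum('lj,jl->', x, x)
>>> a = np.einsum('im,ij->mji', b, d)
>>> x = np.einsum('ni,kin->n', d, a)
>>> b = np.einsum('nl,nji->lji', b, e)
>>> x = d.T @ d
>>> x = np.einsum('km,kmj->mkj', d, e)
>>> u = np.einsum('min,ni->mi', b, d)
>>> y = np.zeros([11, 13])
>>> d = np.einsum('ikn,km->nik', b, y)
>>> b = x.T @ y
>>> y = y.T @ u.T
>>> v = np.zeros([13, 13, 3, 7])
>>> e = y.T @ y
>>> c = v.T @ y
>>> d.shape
(3, 7, 11)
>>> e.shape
(7, 7)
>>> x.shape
(11, 3, 3)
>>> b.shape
(3, 3, 13)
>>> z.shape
()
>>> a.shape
(7, 11, 3)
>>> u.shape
(7, 11)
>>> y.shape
(13, 7)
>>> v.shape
(13, 13, 3, 7)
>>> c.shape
(7, 3, 13, 7)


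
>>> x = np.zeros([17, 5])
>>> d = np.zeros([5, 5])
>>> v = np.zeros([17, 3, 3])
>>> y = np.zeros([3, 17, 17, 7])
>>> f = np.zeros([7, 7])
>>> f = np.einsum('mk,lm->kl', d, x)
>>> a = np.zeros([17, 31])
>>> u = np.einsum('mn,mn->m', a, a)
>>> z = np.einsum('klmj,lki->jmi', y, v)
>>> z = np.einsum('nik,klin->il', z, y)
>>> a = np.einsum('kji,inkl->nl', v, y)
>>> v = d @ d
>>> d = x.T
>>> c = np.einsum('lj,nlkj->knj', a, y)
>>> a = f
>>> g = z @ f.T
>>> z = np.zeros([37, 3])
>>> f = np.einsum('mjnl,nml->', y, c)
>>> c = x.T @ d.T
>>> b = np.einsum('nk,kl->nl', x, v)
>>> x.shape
(17, 5)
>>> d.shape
(5, 17)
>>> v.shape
(5, 5)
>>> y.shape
(3, 17, 17, 7)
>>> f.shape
()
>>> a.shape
(5, 17)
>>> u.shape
(17,)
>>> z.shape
(37, 3)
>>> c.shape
(5, 5)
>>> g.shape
(17, 5)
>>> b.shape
(17, 5)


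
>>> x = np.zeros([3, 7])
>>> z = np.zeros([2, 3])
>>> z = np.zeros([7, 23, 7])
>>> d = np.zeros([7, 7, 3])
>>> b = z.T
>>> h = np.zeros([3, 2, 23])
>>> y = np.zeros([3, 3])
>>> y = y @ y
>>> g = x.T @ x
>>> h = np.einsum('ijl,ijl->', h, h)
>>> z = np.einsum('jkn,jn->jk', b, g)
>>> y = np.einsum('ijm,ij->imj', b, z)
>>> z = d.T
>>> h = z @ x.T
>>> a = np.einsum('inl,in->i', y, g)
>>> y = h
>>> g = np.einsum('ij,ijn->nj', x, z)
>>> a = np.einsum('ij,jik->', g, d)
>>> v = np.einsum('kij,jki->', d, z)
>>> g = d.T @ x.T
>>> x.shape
(3, 7)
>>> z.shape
(3, 7, 7)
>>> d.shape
(7, 7, 3)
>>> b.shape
(7, 23, 7)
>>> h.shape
(3, 7, 3)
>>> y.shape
(3, 7, 3)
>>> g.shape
(3, 7, 3)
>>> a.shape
()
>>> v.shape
()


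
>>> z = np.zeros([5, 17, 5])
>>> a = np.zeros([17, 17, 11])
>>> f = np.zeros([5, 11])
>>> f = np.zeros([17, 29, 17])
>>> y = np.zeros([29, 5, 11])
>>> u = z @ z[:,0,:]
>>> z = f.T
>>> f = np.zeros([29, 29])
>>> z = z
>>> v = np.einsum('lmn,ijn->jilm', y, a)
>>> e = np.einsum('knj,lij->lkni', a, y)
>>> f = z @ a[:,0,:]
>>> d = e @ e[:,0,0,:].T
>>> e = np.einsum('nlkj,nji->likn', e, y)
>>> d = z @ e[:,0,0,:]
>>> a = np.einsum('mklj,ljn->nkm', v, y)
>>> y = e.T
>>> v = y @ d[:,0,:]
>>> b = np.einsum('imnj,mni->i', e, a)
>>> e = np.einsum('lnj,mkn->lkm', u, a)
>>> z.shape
(17, 29, 17)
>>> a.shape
(11, 17, 17)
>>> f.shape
(17, 29, 11)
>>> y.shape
(29, 17, 11, 17)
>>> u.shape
(5, 17, 5)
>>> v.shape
(29, 17, 11, 29)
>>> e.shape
(5, 17, 11)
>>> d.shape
(17, 29, 29)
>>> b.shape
(17,)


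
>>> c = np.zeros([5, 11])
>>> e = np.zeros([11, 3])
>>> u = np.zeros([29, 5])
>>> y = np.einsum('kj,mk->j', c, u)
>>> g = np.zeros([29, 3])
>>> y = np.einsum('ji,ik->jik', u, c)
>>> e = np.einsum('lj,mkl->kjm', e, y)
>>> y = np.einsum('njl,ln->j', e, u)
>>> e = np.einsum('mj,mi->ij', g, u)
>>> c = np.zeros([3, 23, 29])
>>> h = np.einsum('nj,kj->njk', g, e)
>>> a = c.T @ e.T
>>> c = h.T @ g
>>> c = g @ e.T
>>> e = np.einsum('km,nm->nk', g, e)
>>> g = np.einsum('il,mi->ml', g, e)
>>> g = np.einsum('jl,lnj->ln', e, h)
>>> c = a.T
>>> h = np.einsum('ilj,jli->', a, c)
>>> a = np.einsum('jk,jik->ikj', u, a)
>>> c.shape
(5, 23, 29)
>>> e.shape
(5, 29)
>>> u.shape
(29, 5)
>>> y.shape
(3,)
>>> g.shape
(29, 3)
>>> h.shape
()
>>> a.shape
(23, 5, 29)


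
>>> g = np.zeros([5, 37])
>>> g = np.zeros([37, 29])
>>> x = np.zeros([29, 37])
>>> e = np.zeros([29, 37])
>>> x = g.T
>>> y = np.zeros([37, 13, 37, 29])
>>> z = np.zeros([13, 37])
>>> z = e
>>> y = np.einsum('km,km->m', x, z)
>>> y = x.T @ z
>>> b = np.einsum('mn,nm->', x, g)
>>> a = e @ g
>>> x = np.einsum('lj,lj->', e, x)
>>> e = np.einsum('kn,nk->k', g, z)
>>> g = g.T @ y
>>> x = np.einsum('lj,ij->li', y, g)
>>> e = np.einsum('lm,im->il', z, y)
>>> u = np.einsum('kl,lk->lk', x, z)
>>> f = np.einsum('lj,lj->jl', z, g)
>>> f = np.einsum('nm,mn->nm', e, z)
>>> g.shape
(29, 37)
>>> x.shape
(37, 29)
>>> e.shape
(37, 29)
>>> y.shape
(37, 37)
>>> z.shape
(29, 37)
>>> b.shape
()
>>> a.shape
(29, 29)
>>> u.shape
(29, 37)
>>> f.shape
(37, 29)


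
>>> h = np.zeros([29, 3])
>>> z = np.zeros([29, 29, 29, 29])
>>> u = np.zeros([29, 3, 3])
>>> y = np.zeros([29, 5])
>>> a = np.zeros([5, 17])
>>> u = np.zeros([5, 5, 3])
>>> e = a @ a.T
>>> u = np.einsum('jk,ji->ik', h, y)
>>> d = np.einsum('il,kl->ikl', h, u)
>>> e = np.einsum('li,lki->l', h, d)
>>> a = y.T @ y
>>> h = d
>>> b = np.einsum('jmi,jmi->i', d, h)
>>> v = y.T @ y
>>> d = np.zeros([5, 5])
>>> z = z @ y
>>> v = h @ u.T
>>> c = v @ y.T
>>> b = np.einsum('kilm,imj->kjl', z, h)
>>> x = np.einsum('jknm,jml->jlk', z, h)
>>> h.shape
(29, 5, 3)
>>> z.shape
(29, 29, 29, 5)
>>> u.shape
(5, 3)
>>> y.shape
(29, 5)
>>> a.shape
(5, 5)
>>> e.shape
(29,)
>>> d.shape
(5, 5)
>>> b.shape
(29, 3, 29)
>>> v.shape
(29, 5, 5)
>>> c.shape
(29, 5, 29)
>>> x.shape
(29, 3, 29)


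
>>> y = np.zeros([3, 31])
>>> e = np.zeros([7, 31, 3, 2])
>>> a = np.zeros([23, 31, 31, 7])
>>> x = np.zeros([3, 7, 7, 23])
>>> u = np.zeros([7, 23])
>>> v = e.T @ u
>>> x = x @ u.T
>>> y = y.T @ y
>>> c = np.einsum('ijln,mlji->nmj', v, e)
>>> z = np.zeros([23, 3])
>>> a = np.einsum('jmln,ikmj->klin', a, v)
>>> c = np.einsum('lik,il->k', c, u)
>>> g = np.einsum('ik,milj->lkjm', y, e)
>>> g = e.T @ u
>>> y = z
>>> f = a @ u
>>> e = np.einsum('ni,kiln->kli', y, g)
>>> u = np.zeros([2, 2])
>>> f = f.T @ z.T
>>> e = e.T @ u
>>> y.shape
(23, 3)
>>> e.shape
(3, 31, 2)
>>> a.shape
(3, 31, 2, 7)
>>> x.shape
(3, 7, 7, 7)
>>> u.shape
(2, 2)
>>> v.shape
(2, 3, 31, 23)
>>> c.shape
(3,)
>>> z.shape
(23, 3)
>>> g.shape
(2, 3, 31, 23)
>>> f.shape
(23, 2, 31, 23)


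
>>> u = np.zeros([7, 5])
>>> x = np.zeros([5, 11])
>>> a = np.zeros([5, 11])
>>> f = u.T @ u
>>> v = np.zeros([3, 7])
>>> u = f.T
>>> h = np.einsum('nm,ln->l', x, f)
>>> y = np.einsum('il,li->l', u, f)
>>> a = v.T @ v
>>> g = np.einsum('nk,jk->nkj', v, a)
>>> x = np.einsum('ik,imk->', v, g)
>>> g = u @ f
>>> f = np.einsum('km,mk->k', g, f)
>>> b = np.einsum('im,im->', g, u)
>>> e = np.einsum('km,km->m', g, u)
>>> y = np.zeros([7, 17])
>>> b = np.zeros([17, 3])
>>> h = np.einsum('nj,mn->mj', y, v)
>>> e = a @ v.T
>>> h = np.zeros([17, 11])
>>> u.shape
(5, 5)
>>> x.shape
()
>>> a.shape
(7, 7)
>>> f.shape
(5,)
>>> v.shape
(3, 7)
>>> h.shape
(17, 11)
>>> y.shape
(7, 17)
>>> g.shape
(5, 5)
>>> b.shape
(17, 3)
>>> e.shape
(7, 3)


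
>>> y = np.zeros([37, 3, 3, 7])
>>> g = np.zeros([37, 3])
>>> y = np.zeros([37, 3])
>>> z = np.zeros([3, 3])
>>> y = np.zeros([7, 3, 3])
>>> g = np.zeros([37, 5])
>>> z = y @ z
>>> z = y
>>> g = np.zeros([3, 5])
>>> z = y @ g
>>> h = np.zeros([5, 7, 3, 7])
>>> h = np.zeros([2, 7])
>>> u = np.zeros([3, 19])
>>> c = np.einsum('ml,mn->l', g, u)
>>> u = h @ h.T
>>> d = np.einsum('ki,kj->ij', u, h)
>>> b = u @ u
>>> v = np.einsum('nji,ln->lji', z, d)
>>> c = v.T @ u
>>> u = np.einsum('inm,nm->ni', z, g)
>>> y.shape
(7, 3, 3)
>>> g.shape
(3, 5)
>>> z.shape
(7, 3, 5)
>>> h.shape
(2, 7)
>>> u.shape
(3, 7)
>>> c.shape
(5, 3, 2)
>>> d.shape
(2, 7)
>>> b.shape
(2, 2)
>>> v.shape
(2, 3, 5)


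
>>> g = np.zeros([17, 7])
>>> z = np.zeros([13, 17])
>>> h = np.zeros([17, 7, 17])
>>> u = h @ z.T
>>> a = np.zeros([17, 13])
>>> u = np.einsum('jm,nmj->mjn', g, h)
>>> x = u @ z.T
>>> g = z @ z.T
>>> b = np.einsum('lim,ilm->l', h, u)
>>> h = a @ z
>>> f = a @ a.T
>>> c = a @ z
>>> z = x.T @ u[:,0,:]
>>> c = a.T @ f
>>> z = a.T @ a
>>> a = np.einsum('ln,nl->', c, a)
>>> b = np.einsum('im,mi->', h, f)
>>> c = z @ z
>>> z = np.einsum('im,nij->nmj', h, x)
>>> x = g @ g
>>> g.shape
(13, 13)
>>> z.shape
(7, 17, 13)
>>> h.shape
(17, 17)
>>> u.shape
(7, 17, 17)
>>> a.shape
()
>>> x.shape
(13, 13)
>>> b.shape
()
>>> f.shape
(17, 17)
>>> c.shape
(13, 13)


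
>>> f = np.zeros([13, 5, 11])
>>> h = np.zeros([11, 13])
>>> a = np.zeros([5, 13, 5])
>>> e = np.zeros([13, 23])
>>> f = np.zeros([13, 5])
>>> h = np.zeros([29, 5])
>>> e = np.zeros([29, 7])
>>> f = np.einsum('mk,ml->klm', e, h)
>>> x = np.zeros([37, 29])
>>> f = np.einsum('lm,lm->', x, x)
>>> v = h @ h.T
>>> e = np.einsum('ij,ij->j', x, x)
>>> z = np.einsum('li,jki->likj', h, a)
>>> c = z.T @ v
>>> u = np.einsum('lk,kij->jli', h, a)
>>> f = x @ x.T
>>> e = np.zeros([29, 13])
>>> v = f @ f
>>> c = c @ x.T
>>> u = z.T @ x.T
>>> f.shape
(37, 37)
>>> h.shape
(29, 5)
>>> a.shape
(5, 13, 5)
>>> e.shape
(29, 13)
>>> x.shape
(37, 29)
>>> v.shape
(37, 37)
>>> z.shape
(29, 5, 13, 5)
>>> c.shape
(5, 13, 5, 37)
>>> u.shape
(5, 13, 5, 37)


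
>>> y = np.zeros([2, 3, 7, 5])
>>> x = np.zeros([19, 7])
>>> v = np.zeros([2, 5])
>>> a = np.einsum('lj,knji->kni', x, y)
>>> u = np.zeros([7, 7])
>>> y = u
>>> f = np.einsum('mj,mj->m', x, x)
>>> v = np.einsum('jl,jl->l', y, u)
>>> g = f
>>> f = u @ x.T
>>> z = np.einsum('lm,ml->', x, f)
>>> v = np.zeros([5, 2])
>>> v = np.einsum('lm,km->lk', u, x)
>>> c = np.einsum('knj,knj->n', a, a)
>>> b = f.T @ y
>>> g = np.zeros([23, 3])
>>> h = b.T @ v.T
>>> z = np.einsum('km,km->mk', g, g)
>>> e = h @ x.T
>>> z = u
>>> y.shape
(7, 7)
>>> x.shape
(19, 7)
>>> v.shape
(7, 19)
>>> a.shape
(2, 3, 5)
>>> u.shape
(7, 7)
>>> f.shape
(7, 19)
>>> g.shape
(23, 3)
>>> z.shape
(7, 7)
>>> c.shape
(3,)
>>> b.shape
(19, 7)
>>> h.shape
(7, 7)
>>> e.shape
(7, 19)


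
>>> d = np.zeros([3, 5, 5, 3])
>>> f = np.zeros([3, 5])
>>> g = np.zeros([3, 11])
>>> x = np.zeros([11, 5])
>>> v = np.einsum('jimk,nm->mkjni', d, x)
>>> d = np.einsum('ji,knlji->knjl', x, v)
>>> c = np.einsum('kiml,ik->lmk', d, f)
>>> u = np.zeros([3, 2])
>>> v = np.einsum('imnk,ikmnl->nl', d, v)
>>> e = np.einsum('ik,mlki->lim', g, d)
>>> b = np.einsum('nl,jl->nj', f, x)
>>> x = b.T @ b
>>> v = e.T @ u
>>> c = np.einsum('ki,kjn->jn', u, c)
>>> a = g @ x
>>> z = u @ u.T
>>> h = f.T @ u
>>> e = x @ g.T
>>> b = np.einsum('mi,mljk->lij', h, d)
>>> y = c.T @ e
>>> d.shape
(5, 3, 11, 3)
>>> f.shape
(3, 5)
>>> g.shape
(3, 11)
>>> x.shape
(11, 11)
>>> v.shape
(5, 3, 2)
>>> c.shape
(11, 5)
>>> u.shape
(3, 2)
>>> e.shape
(11, 3)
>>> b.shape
(3, 2, 11)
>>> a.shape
(3, 11)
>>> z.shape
(3, 3)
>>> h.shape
(5, 2)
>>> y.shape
(5, 3)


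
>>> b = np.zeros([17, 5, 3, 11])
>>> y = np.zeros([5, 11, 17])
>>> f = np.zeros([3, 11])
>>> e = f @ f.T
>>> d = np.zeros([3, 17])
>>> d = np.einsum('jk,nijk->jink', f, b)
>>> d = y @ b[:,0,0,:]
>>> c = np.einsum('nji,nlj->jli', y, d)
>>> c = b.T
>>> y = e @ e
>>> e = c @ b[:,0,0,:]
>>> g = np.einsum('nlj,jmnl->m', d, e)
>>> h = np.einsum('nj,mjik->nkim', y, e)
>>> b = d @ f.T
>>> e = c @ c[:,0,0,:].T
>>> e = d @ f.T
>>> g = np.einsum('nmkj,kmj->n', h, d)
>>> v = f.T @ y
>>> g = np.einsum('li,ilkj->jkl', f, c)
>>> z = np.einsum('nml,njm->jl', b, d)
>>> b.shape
(5, 11, 3)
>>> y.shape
(3, 3)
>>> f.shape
(3, 11)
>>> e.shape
(5, 11, 3)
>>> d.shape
(5, 11, 11)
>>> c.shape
(11, 3, 5, 17)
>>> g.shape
(17, 5, 3)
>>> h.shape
(3, 11, 5, 11)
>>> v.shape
(11, 3)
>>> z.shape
(11, 3)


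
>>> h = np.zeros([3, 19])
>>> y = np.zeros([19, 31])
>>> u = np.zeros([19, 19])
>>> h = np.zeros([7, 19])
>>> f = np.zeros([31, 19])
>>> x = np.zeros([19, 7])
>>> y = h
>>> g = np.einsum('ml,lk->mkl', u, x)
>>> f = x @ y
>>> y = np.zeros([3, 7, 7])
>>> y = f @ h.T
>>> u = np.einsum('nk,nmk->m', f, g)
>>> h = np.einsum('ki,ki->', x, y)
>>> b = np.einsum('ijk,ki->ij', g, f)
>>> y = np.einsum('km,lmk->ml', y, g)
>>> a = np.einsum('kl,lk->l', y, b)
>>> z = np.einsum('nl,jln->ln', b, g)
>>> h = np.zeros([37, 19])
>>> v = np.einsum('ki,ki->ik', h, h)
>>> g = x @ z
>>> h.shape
(37, 19)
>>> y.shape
(7, 19)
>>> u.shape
(7,)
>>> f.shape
(19, 19)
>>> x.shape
(19, 7)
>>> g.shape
(19, 19)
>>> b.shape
(19, 7)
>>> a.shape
(19,)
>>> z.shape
(7, 19)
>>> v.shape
(19, 37)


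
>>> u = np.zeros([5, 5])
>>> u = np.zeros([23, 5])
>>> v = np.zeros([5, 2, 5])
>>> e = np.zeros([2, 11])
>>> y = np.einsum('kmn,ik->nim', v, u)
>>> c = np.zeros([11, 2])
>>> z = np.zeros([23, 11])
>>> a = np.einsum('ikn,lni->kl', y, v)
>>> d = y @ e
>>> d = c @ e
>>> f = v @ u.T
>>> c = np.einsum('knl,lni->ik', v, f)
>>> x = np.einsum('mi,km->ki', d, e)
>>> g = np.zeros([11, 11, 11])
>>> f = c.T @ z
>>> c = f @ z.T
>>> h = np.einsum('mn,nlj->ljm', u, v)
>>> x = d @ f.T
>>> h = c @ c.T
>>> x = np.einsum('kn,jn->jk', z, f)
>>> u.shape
(23, 5)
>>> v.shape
(5, 2, 5)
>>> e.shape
(2, 11)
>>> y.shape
(5, 23, 2)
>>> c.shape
(5, 23)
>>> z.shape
(23, 11)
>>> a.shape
(23, 5)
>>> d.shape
(11, 11)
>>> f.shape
(5, 11)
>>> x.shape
(5, 23)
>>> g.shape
(11, 11, 11)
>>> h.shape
(5, 5)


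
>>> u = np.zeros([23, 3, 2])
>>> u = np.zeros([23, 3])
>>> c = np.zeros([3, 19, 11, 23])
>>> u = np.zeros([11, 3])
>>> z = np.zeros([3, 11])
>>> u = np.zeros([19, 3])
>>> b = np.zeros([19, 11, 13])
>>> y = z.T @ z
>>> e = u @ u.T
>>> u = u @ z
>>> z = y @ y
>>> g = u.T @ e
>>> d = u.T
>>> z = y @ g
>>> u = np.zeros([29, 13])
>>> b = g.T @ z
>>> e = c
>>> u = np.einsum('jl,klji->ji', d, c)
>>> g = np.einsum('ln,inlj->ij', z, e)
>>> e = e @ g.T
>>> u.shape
(11, 23)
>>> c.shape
(3, 19, 11, 23)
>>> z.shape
(11, 19)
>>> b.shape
(19, 19)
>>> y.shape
(11, 11)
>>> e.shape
(3, 19, 11, 3)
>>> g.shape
(3, 23)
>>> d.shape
(11, 19)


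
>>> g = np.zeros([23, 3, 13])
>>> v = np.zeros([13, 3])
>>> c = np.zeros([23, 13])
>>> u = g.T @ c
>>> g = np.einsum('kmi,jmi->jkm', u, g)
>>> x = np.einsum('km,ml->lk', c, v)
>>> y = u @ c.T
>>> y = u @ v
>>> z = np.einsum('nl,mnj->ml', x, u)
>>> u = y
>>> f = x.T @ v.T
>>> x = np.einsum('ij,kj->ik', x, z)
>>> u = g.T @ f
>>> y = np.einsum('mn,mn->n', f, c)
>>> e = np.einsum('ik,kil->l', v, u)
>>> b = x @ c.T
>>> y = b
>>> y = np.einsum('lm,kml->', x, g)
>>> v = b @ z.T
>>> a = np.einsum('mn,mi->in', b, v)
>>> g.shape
(23, 13, 3)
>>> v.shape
(3, 13)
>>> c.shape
(23, 13)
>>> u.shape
(3, 13, 13)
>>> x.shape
(3, 13)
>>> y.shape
()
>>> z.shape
(13, 23)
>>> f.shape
(23, 13)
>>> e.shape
(13,)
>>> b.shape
(3, 23)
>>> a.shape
(13, 23)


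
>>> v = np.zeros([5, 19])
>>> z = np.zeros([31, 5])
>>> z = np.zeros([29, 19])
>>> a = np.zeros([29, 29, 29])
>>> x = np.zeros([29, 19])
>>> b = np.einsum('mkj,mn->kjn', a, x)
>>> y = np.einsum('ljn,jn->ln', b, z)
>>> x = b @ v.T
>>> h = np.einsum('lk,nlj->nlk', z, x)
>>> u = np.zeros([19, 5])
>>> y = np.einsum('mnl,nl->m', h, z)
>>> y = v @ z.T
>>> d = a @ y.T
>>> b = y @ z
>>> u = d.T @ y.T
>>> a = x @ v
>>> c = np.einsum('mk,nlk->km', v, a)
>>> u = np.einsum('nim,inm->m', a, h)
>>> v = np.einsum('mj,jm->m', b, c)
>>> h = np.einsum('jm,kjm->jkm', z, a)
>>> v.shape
(5,)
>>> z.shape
(29, 19)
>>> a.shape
(29, 29, 19)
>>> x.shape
(29, 29, 5)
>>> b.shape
(5, 19)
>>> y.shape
(5, 29)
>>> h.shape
(29, 29, 19)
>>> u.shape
(19,)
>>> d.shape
(29, 29, 5)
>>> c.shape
(19, 5)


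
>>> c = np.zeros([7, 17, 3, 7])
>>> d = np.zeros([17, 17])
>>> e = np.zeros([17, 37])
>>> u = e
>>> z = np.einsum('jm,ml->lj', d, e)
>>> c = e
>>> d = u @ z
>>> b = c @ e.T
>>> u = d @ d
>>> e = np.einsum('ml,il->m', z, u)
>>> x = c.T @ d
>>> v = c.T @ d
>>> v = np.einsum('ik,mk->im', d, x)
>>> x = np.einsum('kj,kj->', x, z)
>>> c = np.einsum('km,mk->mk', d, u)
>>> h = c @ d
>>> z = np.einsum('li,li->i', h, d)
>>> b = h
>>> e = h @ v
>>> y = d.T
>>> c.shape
(17, 17)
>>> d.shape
(17, 17)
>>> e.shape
(17, 37)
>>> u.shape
(17, 17)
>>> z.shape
(17,)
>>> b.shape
(17, 17)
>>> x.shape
()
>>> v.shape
(17, 37)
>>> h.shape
(17, 17)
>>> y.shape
(17, 17)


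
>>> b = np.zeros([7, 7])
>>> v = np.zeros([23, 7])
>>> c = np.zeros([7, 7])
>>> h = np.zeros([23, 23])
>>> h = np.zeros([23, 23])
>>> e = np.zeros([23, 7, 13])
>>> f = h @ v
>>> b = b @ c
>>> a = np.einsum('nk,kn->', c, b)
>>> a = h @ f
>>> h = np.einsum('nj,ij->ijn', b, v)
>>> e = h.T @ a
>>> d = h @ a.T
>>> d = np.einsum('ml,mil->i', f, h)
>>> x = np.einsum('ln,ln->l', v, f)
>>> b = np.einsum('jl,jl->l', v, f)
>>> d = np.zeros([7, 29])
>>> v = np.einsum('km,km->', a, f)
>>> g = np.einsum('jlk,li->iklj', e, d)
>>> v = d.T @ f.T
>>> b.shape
(7,)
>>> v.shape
(29, 23)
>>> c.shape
(7, 7)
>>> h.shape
(23, 7, 7)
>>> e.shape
(7, 7, 7)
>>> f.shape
(23, 7)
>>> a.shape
(23, 7)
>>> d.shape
(7, 29)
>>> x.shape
(23,)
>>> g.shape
(29, 7, 7, 7)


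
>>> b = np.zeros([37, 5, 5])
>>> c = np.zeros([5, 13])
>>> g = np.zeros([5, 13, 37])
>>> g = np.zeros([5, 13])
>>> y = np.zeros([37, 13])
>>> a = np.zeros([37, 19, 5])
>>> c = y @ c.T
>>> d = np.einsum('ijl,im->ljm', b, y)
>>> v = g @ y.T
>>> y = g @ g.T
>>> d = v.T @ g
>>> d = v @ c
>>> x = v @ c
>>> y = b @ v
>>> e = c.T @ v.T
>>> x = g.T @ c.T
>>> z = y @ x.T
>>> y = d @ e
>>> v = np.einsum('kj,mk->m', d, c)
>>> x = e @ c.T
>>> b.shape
(37, 5, 5)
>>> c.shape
(37, 5)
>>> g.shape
(5, 13)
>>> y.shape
(5, 5)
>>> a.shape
(37, 19, 5)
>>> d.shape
(5, 5)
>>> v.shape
(37,)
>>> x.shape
(5, 37)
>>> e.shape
(5, 5)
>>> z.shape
(37, 5, 13)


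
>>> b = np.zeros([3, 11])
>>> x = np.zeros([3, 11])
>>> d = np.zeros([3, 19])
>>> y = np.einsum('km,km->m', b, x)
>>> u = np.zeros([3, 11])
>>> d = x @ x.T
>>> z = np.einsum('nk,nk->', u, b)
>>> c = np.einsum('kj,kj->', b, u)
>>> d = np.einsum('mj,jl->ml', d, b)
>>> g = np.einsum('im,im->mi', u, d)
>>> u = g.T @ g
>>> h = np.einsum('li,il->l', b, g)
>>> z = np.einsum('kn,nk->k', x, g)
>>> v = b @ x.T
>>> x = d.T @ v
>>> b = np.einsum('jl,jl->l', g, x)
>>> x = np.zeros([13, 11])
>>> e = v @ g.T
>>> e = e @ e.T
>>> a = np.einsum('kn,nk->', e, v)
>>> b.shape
(3,)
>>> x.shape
(13, 11)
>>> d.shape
(3, 11)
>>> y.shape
(11,)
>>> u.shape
(3, 3)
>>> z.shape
(3,)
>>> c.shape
()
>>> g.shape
(11, 3)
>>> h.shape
(3,)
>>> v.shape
(3, 3)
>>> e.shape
(3, 3)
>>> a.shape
()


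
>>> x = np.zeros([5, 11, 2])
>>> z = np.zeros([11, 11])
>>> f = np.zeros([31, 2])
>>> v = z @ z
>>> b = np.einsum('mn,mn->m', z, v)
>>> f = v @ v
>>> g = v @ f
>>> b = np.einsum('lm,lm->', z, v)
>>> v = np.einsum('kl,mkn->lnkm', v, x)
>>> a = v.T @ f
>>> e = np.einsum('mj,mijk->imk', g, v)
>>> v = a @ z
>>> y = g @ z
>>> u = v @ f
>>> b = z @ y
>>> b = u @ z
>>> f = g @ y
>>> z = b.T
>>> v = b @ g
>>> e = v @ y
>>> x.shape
(5, 11, 2)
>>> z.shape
(11, 2, 11, 5)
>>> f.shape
(11, 11)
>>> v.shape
(5, 11, 2, 11)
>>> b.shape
(5, 11, 2, 11)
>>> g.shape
(11, 11)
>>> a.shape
(5, 11, 2, 11)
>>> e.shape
(5, 11, 2, 11)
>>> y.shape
(11, 11)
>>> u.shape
(5, 11, 2, 11)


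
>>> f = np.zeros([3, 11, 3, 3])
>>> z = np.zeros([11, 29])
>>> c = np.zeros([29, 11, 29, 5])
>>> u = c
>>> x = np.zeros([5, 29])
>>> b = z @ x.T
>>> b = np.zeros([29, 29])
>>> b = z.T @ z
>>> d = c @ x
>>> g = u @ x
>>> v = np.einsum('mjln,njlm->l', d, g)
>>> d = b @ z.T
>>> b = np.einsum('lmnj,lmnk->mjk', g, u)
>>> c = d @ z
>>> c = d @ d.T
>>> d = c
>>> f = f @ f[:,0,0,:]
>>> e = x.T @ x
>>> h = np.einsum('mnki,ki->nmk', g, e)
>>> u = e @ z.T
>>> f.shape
(3, 11, 3, 3)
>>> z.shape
(11, 29)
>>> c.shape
(29, 29)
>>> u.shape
(29, 11)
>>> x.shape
(5, 29)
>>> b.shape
(11, 29, 5)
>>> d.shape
(29, 29)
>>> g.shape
(29, 11, 29, 29)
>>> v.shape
(29,)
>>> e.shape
(29, 29)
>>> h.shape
(11, 29, 29)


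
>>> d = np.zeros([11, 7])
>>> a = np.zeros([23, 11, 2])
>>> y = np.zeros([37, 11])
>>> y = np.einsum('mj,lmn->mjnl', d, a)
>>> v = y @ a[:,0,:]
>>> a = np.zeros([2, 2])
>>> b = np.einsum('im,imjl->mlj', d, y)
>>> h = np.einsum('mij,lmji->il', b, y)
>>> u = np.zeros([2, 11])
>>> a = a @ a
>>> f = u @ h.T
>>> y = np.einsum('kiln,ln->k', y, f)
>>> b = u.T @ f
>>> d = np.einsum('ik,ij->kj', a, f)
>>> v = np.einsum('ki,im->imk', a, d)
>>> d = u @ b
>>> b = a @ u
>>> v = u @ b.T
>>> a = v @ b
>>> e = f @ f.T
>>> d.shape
(2, 23)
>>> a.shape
(2, 11)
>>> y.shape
(11,)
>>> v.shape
(2, 2)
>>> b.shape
(2, 11)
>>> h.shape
(23, 11)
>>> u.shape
(2, 11)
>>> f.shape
(2, 23)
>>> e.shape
(2, 2)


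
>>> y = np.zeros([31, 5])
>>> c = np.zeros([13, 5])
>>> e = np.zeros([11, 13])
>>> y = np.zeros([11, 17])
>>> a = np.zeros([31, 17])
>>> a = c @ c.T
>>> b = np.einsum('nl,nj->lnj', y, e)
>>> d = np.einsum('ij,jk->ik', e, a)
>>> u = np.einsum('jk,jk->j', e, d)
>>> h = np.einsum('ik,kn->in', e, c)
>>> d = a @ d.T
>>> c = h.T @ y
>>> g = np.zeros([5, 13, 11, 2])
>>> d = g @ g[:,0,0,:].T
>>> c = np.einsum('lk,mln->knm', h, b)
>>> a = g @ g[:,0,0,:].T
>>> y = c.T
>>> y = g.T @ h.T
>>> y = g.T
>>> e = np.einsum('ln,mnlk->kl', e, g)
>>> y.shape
(2, 11, 13, 5)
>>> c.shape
(5, 13, 17)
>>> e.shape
(2, 11)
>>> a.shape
(5, 13, 11, 5)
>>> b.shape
(17, 11, 13)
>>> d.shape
(5, 13, 11, 5)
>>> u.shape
(11,)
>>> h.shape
(11, 5)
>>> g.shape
(5, 13, 11, 2)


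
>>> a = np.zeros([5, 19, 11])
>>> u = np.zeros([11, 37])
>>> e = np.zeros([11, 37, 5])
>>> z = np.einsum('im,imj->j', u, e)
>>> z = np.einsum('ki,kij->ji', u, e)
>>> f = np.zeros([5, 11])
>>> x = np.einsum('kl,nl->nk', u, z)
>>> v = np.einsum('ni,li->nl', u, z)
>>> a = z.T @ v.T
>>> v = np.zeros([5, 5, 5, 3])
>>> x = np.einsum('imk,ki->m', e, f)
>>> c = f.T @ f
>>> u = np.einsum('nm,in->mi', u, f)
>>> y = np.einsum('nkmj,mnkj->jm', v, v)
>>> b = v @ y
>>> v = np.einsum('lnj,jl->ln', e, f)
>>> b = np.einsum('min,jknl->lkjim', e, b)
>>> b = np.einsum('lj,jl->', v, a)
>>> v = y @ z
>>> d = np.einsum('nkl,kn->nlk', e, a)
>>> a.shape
(37, 11)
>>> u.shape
(37, 5)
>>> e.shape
(11, 37, 5)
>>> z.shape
(5, 37)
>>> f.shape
(5, 11)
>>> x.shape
(37,)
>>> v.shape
(3, 37)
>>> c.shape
(11, 11)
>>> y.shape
(3, 5)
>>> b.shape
()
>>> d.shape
(11, 5, 37)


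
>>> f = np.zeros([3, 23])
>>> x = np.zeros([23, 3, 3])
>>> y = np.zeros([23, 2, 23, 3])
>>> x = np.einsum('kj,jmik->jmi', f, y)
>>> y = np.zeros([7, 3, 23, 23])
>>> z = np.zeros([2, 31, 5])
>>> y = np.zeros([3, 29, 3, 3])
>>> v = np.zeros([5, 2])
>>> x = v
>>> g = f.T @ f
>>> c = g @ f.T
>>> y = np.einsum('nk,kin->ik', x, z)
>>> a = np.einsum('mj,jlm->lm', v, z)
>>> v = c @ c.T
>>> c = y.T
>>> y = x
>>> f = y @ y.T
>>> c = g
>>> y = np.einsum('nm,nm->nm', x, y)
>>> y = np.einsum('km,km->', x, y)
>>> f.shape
(5, 5)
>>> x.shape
(5, 2)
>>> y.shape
()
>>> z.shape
(2, 31, 5)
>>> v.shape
(23, 23)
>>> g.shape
(23, 23)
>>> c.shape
(23, 23)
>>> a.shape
(31, 5)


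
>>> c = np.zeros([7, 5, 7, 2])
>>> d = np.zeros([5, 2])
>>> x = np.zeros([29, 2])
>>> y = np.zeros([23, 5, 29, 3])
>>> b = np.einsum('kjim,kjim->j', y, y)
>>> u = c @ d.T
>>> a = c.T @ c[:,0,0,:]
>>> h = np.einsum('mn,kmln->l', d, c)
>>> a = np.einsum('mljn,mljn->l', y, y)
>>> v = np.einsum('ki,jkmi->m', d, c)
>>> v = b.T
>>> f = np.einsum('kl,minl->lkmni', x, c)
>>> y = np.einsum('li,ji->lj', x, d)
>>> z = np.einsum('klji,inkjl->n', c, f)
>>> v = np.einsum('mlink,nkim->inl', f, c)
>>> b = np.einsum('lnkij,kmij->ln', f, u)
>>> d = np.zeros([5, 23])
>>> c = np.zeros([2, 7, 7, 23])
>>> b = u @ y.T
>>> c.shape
(2, 7, 7, 23)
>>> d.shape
(5, 23)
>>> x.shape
(29, 2)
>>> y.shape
(29, 5)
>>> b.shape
(7, 5, 7, 29)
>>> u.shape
(7, 5, 7, 5)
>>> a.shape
(5,)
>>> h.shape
(7,)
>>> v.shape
(7, 7, 29)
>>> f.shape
(2, 29, 7, 7, 5)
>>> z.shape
(29,)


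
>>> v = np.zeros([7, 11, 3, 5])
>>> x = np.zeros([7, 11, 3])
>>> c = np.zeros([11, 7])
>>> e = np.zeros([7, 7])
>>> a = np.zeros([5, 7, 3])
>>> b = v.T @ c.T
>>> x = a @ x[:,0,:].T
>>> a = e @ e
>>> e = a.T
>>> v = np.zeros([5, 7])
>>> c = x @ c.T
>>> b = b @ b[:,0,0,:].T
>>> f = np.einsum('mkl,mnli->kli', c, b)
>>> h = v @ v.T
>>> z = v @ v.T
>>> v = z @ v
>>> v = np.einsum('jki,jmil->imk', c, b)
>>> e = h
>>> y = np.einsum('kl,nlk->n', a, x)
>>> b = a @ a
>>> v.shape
(11, 3, 7)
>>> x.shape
(5, 7, 7)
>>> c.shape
(5, 7, 11)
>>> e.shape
(5, 5)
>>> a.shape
(7, 7)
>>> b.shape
(7, 7)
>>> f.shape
(7, 11, 5)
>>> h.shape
(5, 5)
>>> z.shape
(5, 5)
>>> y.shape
(5,)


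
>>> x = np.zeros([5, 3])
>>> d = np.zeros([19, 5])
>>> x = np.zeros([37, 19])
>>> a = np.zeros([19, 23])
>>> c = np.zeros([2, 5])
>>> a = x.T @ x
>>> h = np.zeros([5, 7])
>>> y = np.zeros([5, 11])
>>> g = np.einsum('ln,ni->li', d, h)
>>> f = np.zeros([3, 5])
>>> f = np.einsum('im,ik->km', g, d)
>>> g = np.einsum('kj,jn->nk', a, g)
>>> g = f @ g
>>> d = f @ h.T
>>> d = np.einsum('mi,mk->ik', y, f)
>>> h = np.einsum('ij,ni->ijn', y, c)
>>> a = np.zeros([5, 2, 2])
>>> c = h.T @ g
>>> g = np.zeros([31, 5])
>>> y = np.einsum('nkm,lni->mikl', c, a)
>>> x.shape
(37, 19)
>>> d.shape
(11, 7)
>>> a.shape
(5, 2, 2)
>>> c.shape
(2, 11, 19)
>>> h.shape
(5, 11, 2)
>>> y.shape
(19, 2, 11, 5)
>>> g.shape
(31, 5)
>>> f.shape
(5, 7)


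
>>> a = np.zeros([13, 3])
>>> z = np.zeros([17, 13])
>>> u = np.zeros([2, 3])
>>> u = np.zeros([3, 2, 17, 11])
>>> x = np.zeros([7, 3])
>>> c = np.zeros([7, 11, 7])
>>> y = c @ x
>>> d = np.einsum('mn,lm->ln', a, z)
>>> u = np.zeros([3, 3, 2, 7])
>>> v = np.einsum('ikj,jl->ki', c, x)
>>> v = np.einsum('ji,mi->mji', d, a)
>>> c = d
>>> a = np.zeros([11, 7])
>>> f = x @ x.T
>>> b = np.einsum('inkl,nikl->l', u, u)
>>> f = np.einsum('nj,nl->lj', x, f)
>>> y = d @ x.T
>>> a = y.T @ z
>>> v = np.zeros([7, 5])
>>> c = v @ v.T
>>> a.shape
(7, 13)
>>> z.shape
(17, 13)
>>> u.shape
(3, 3, 2, 7)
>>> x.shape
(7, 3)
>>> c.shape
(7, 7)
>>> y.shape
(17, 7)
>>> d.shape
(17, 3)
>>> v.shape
(7, 5)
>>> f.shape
(7, 3)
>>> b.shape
(7,)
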